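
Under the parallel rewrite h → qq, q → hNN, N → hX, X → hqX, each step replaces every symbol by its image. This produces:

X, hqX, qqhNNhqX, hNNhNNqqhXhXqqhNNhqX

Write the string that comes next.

Replace each of the 20 characters of hNNhNNqqhXhXqqhNNhqX in place — qq hX hX qq hX hX hNN hNN qq hqX qq hqX hNN hNN qq hX hX qq hNN hqX — and concatenate.

qqhXhXqqhXhXhNNhNNqqhqXqqhqXhNNhNNqqhXhXqqhNNhqX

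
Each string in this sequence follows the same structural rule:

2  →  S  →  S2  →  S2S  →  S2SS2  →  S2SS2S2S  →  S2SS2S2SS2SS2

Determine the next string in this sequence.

Each term (from the third on) is the previous term followed by the one before it: term 3 = S·2 = S2.
The next term joins S2SS2S2SS2SS2 and S2SS2S2S.

S2SS2S2SS2SS2S2SS2S2S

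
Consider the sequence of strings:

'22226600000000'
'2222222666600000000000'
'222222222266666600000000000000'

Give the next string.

Reading off run lengths: 2 runs 4, 7, 10; 6 runs 2, 4, 6; 0 runs 8, 11, 14 — each is linear in n, where the shown terms are n = 2, 3, 4.
Setting n = 5 gives 13, 8, 17 characters in each block.

22222222222226666666600000000000000000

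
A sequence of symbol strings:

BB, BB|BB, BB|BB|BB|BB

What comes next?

BB|BB|BB|BB|BB|BB|BB|BB

Each string is two copies of the previous one joined by '|'.
So the next term is two copies of BB|BB|BB|BB with '|' between the halves.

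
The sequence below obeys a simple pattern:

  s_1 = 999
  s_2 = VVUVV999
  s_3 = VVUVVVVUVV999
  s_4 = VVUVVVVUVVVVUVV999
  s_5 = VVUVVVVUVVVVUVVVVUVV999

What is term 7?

Every step adds VVUVV at the front: s(k+1) = VVUVV·s(k).
From VVUVVVVUVVVVUVVVVUVV999, 2 further steps: VVUVVVVUVVVVUVVVVUVV999 → VVUVVVVUVVVVUVVVVUVVVVUVV999 → (answer).

VVUVVVVUVVVVUVVVVUVVVVUVVVVUVV999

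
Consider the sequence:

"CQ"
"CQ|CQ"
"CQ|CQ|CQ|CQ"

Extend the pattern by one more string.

CQ|CQ|CQ|CQ|CQ|CQ|CQ|CQ

Each string is two copies of the previous one joined by '|'.
One more doubling of CQ|CQ|CQ|CQ gives the answer.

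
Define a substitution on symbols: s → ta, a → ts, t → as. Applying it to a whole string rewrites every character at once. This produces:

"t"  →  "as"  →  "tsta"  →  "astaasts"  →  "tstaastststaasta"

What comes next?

astaastststaastaastaastststaasts

Replace each of the 16 characters of tstaastststaasta in place — as ta as ts ts ta as ta as ta as ts ts ta as ts — and concatenate.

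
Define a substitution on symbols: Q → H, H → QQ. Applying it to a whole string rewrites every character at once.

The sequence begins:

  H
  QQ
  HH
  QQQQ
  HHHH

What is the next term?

Apply φ to HHHH symbol by symbol: H→QQ, H→QQ, H→QQ, H→QQ; joined: QQ QQ QQ QQ.

QQQQQQQQ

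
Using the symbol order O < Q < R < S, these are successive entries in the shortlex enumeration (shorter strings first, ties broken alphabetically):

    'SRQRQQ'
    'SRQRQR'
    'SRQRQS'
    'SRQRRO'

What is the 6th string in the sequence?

SRQRRR

Advancing 2 positions from SRQRRO through SRQRRO → SRQRRQ reaches term 6.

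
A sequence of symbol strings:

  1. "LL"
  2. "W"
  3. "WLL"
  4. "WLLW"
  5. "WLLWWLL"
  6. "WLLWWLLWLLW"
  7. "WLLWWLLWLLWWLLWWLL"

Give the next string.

WLLWWLLWLLWWLLWWLLWLLWWLLWLLW

Each term (from the third on) is the previous term followed by the one before it: term 3 = W·LL = WLL.
The next term joins WLLWWLLWLLWWLLWWLL and WLLWWLLWLLW.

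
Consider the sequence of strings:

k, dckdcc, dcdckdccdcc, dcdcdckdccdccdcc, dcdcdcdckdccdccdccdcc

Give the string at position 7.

s(k+1) = dc·s(k)·dcc, so each term gains dc as a prefix and dcc as a suffix.
From dcdcdcdckdccdccdccdcc, 2 further steps: dcdcdcdckdccdccdccdcc → dcdcdcdcdckdccdccdccdccdcc → (answer).

dcdcdcdcdcdckdccdccdccdccdccdcc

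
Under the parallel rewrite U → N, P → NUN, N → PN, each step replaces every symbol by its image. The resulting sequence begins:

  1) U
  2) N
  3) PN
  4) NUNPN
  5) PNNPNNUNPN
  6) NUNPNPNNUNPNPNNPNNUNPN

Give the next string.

PNNPNNUNPNNUNPNPNNPNNUNPNNUNPNPNNUNPNPNNPNNUNPN

φ(NUNPNPNNUNPNPNNPNNUNPN) expands symbol-by-symbol to PN N PN NUN PN NUN PN PN N PN NUN PN NUN PN PN NUN PN PN N PN NUN PN; joining the 22 pieces gives the next term.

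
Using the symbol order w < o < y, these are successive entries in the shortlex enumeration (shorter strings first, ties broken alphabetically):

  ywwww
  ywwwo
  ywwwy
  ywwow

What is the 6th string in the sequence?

ywwoy

Advancing 2 positions from ywwow through ywwow → ywwoo reaches term 6.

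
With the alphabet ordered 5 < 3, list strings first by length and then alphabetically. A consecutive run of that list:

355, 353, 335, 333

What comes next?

333 is the last string of length 3, so the next is the first of length 4: 5 repeated 4 times.

5555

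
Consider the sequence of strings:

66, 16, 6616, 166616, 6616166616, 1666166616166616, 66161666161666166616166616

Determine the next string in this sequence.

166616661616661666161666161666166616166616

From term 3 onward, concatenate the second-to-last term with the last: 66·16 = 6616, 16·6616 = 166616, …
The next term joins 1666166616166616 and 66161666161666166616166616.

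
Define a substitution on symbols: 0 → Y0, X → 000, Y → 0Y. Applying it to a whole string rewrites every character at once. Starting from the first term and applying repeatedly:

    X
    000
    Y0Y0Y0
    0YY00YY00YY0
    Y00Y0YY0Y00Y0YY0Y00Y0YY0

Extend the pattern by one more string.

0YY0Y00YY00Y0YY00YY0Y00YY00Y0YY00YY0Y00YY00Y0YY0

Applying the rule to each of the 24 symbols of Y00Y0YY0Y00Y0YY0Y00Y0YY0 gives the pieces 0Y Y0 Y0 0Y Y0 0Y 0Y Y0 0Y Y0 Y0 0Y Y0 0Y 0Y Y0 0Y Y0 Y0 0Y Y0 0Y 0Y Y0, which concatenate to the answer.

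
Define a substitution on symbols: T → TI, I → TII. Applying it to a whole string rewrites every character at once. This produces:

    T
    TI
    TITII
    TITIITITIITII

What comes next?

Applying the rule to each of the 13 symbols of TITIITITIITII gives the pieces TI TII TI TII TII TI TII TI TII TII TI TII TII, which concatenate to the answer.

TITIITITIITIITITIITITIITIITITIITII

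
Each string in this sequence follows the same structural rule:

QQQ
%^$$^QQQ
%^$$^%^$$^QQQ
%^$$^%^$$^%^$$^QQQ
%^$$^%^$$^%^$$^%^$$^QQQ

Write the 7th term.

Each term is the previous one with %^$$^ prepended.
From %^$$^%^$$^%^$$^%^$$^QQQ, 2 further steps: %^$$^%^$$^%^$$^%^$$^QQQ → %^$$^%^$$^%^$$^%^$$^%^$$^QQQ → (answer).

%^$$^%^$$^%^$$^%^$$^%^$$^%^$$^QQQ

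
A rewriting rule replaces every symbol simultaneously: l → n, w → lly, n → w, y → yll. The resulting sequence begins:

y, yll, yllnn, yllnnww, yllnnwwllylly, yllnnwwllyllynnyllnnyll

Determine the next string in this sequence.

Applying the rule to each of the 23 symbols of yllnnwwllyllynnyllnnyll gives the pieces yll n n w w lly lly n n yll n n yll w w yll n n w w yll n n, which concatenate to the answer.

yllnnwwllyllynnyllnnyllwwyllnnwwyllnn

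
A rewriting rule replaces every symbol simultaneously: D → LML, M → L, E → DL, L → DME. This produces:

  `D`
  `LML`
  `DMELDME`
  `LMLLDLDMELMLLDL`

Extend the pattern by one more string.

Rewriting the 15 symbols of LMLLDLDMELMLLDL one by one yields DME L DME DME LML DME LML L DL DME L DME DME LML DME; concatenated:

DMELDMEDMELMLDMELMLLDLDMELDMEDMELMLDME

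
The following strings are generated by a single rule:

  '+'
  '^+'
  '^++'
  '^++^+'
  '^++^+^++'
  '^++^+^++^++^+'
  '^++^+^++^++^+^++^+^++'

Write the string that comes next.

From term 3 onward, concatenate the last term with the second-to-last: ^+·+ = ^++, ^++·^+ = ^++^+, …
Continuing: ^++^+^++^++^+^++^+^++ · ^++^+^++^++^+ gives term 8.

^++^+^++^++^+^++^+^++^++^+^++^++^+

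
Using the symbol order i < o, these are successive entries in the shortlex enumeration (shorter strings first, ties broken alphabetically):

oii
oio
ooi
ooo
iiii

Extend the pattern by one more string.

iiio

Find the rightmost character of iiii below o, bump it to the next letter, and reset everything to its right to i.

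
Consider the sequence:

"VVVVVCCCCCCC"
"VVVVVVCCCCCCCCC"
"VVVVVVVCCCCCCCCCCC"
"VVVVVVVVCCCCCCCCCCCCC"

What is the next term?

Reading off run lengths: V runs 5, 6, 7, 8; C runs 7, 9, 11, 13 — each is linear in n, where the shown terms are n = 3, 4, 5, 6.
At n = 7 the blocks have lengths 9, 15.

VVVVVVVVVCCCCCCCCCCCCCCC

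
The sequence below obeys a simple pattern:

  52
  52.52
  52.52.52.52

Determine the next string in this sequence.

52.52.52.52.52.52.52.52

s(k+1) = s(k)·.·s(k) — each term doubles the last with '.' between the halves.
One more doubling of 52.52.52.52 gives the answer.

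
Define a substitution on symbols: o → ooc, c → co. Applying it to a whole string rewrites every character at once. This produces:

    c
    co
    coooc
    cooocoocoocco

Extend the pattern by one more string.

Applying the rule to each of the 13 symbols of cooocoocoocco gives the pieces co ooc ooc ooc co ooc ooc co ooc ooc co co ooc, which concatenate to the answer.

cooocoocooccooocooccooocooccocoooc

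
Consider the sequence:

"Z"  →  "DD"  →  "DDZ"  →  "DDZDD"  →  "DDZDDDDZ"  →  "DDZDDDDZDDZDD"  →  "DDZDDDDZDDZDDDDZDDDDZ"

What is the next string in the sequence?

DDZDDDDZDDZDDDDZDDDDZDDZDDDDZDDZDD

From term 3 onward, concatenate the last term with the second-to-last: DD·Z = DDZ, DDZ·DD = DDZDD, …
So term 8 is DDZDDDDZDDZDDDDZDDDDZ·DDZDDDDZDDZDD.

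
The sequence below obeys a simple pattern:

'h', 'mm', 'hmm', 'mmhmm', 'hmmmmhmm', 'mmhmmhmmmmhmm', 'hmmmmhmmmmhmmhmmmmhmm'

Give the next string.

Each term (from the third on) is the two preceding terms concatenated in order: term 3 = h·mm = hmm.
The next term joins mmhmmhmmmmhmm and hmmmmhmmmmhmmhmmmmhmm.

mmhmmhmmmmhmmhmmmmhmmmmhmmhmmmmhmm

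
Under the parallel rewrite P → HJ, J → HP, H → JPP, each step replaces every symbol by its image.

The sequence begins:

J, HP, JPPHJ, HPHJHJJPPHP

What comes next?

JPPHJJPPHPJPPHPHPHJHJJPPHJ

Expanding HPHJHJJPPHP: H→JPP, P→HJ, H→JPP, J→HP, H→JPP, J→HP, J→HP, P→HJ, P→HJ, H→JPP, P→HJ. Concatenated: JPP HJ JPP HP JPP HP HP HJ HJ JPP HJ.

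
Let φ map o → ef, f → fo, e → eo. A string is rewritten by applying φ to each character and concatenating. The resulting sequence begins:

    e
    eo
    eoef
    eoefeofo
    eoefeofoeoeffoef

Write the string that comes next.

φ(eoefeofoeoeffoef) expands symbol-by-symbol to eo ef eo fo eo ef fo ef eo ef eo fo fo ef eo fo; joining the 16 pieces gives the next term.

eoefeofoeoeffoefeoefeofofoefeofo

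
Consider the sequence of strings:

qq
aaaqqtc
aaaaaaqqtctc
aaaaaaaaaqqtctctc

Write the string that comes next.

aaaaaaaaaaaaqqtctctctc

Every step adds aaa to the front and tc to the end of the previous string.
One more step from aaaaaaaaaqqtctctc gives the answer.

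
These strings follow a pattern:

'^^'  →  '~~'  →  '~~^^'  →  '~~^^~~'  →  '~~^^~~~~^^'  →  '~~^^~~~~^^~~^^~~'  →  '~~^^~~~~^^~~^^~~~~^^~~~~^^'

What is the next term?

~~^^~~~~^^~~^^~~~~^^~~~~^^~~^^~~~~^^~~^^~~

This is a Fibonacci-style word recurrence s(k) = s(k−1)·s(k−2): e.g. ~~·^^ = ~~^^.
The next term joins ~~^^~~~~^^~~^^~~~~^^~~~~^^ and ~~^^~~~~^^~~^^~~.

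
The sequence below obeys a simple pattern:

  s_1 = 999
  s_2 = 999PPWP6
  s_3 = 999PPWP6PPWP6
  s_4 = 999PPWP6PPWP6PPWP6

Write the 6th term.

999PPWP6PPWP6PPWP6PPWP6PPWP6

Every step adds PPWP6 to the end: s(k+1) = s(k)·PPWP6.
From 999PPWP6PPWP6PPWP6, 2 further steps: 999PPWP6PPWP6PPWP6 → 999PPWP6PPWP6PPWP6PPWP6 → (answer).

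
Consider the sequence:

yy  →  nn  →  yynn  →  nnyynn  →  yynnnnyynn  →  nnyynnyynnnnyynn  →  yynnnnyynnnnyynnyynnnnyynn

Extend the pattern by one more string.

Each term (from the third on) is the two preceding terms concatenated in order: term 3 = yy·nn = yynn.
Continuing: nnyynnyynnnnyynn · yynnnnyynnnnyynnyynnnnyynn gives term 8.

nnyynnyynnnnyynnyynnnnyynnnnyynnyynnnnyynn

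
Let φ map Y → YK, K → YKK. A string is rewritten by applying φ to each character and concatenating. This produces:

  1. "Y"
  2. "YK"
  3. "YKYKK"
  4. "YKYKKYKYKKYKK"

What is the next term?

YKYKKYKYKKYKKYKYKKYKYKKYKKYKYKKYKK

Replace each of the 13 characters of YKYKKYKYKKYKK in place — YK YKK YK YKK YKK YK YKK YK YKK YKK YK YKK YKK — and concatenate.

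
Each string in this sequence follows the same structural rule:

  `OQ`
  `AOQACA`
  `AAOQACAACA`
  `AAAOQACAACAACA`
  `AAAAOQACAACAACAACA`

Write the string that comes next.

Each term wraps the previous one in A on the left and ACA on the right.
One more step from AAAAOQACAACAACAACA gives the answer.

AAAAAOQACAACAACAACAACA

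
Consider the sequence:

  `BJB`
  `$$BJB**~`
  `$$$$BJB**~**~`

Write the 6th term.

$$$$$$$$$$BJB**~**~**~**~**~

s(k+1) = $$·s(k)·**~, so each term gains $$ as a prefix and **~ as a suffix.
From $$$$BJB**~**~, 3 further steps: $$$$BJB**~**~ → $$$$$$BJB**~**~**~ → $$$$$$$$BJB**~**~**~**~ → (answer).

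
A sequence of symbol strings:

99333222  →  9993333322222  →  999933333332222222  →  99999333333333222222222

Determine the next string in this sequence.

9999993333333333322222222222

Each string has the form 9^{n} 3^{2n-1} 2^{2n-1}, where the shown terms are n = 2, 3, 4, 5.
For the next term, n = 6, so the run lengths are 6, 11, 11.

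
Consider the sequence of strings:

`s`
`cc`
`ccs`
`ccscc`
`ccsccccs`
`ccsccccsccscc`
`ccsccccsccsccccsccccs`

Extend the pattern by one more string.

ccsccccsccsccccsccccsccsccccsccscc

From term 3 onward, concatenate the last term with the second-to-last: cc·s = ccs, ccs·cc = ccscc, …
The next term joins ccsccccsccsccccsccccs and ccsccccsccscc.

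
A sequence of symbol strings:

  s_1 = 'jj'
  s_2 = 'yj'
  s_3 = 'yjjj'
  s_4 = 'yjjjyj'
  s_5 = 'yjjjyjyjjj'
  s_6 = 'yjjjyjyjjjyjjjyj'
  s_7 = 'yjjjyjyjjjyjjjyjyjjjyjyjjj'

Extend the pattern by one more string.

yjjjyjyjjjyjjjyjyjjjyjyjjjyjjjyjyjjjyjjjyj

Each term (from the third on) is the previous term followed by the one before it: term 3 = yj·jj = yjjj.
Continuing: yjjjyjyjjjyjjjyjyjjjyjyjjj · yjjjyjyjjjyjjjyj gives term 8.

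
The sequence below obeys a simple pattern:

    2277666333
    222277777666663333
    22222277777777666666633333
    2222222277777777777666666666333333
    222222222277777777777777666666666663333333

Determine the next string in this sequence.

Term n consists of 2n 2's, followed by 3n-1 7's, followed by 2n+1 6's, followed by n+2 3's (n = 1, 2, …).
Setting n = 6 gives 12, 17, 13, 8 characters in each block.

22222222222277777777777777777666666666666633333333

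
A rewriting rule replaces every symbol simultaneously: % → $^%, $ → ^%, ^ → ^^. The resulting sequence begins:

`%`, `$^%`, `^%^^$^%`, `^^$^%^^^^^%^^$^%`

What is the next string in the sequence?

^^^^^%^^$^%^^^^^^^^^^$^%^^^^^%^^$^%

Applying the rule to each of the 16 symbols of ^^$^%^^^^^%^^$^% gives the pieces ^^ ^^ ^% ^^ $^% ^^ ^^ ^^ ^^ ^^ $^% ^^ ^^ ^% ^^ $^%, which concatenate to the answer.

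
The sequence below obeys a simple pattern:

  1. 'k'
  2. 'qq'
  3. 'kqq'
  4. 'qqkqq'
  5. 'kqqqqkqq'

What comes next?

qqkqqkqqqqkqq

Each term (from the third on) is the two preceding terms concatenated in order: term 3 = k·qq = kqq.
The next term joins qqkqq and kqqqqkqq.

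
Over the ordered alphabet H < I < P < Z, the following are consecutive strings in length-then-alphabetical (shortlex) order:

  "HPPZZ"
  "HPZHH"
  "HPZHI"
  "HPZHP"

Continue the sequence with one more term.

The successor of HPZHP increments the rightmost position that isn't already Z and resets every position after it to H.

HPZHZ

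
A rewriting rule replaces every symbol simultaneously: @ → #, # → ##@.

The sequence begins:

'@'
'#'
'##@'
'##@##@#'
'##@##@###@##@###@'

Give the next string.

Rewriting the 17 symbols of ##@##@###@##@###@ one by one yields ##@ ##@ # ##@ ##@ # ##@ ##@ ##@ # ##@ ##@ # ##@ ##@ ##@ #; concatenated:

##@##@###@##@###@##@##@###@##@###@##@##@#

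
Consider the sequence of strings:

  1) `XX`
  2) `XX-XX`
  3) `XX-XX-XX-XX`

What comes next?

XX-XX-XX-XX-XX-XX-XX-XX

Every step duplicates the string with '-' between the halves.
One more doubling of XX-XX-XX-XX gives the answer.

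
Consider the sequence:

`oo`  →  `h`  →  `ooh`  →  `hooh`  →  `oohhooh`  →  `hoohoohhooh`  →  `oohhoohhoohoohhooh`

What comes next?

From term 3 onward, concatenate the second-to-last term with the last: oo·h = ooh, h·ooh = hooh, …
So term 8 is hoohoohhooh·oohhoohhoohoohhooh.

hoohoohhoohoohhoohhoohoohhooh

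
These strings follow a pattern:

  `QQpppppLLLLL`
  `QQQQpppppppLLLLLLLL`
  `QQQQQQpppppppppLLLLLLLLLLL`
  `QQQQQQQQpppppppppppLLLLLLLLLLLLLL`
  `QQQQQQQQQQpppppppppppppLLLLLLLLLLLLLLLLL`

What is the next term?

QQQQQQQQQQQQpppppppppppppppLLLLLLLLLLLLLLLLLLLL

Each string has the form Q^{2n} p^{2n+3} L^{3n+2} (n = 1, 2, …).
At n = 6 the blocks have lengths 12, 15, 20.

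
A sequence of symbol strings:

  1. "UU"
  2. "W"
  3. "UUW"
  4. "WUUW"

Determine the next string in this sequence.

Each term (from the third on) is the two preceding terms concatenated in order: term 3 = UU·W = UUW.
The next term joins UUW and WUUW.

UUWWUUW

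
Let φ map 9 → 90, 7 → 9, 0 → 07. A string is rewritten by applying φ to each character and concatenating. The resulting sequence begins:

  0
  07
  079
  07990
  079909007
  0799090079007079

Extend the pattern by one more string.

Replace each of the 16 characters of 0799090079007079 in place — 07 9 90 90 07 90 07 07 9 90 07 07 9 07 9 90 — and concatenate.

0799090079007079900707907990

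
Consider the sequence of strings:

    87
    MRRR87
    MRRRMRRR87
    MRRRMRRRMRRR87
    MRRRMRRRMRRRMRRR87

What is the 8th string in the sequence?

MRRRMRRRMRRRMRRRMRRRMRRRMRRR87

The strings grow by a fixed prefix MRRR each time.
From MRRRMRRRMRRRMRRR87, 3 further steps: MRRRMRRRMRRRMRRR87 → MRRRMRRRMRRRMRRRMRRR87 → MRRRMRRRMRRRMRRRMRRRMRRR87 → (answer).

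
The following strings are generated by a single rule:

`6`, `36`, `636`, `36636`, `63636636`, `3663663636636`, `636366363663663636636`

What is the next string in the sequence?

From term 3 onward, concatenate the second-to-last term with the last: 6·36 = 636, 36·636 = 36636, …
So term 8 is 3663663636636·636366363663663636636.

3663663636636636366363663663636636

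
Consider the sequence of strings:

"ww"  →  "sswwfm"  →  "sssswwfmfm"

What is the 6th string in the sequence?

sssssssssswwfmfmfmfmfm

s(k+1) = ss·s(k)·fm, so each term gains ss as a prefix and fm as a suffix.
From sssswwfmfm, 3 further steps: sssswwfmfm → sssssswwfmfmfm → sssssssswwfmfmfmfm → (answer).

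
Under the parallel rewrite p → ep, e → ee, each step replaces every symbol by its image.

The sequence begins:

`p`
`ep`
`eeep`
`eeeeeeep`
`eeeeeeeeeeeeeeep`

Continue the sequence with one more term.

eeeeeeeeeeeeeeeeeeeeeeeeeeeeeeep

Applying the rule to each of the 16 symbols of eeeeeeeeeeeeeeep gives the pieces ee ee ee ee ee ee ee ee ee ee ee ee ee ee ee ep, which concatenate to the answer.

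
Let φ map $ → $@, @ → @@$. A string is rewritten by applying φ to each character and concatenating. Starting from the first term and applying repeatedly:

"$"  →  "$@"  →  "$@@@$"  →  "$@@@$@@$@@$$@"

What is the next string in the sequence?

Applying the rule to each of the 13 symbols of $@@@$@@$@@$$@ gives the pieces $@ @@$ @@$ @@$ $@ @@$ @@$ $@ @@$ @@$ $@ $@ @@$, which concatenate to the answer.

$@@@$@@$@@$$@@@$@@$$@@@$@@$$@$@@@$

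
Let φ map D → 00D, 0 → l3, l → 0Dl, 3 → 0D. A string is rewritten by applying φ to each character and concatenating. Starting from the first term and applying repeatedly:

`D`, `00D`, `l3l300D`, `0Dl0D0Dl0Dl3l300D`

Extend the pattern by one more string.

l300D0Dll300Dl300D0Dll300D0Dl0D0Dl0Dl3l300D

Applying the rule to each of the 17 symbols of 0Dl0D0Dl0Dl3l300D gives the pieces l3 00D 0Dl l3 00D l3 00D 0Dl l3 00D 0Dl 0D 0Dl 0D l3 l3 00D, which concatenate to the answer.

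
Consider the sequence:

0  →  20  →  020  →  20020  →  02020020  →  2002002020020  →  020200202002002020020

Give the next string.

This is a Fibonacci-style word recurrence s(k) = s(k−2)·s(k−1): e.g. 0·20 = 020.
Continuing: 2002002020020 · 020200202002002020020 gives term 8.

2002002020020020200202002002020020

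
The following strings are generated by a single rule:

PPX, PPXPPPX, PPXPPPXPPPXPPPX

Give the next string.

Each string is two copies of the previous one joined by 'P'.
One more doubling of PPXPPPXPPPXPPPX gives the answer.

PPXPPPXPPPXPPPXPPPXPPPXPPPXPPPX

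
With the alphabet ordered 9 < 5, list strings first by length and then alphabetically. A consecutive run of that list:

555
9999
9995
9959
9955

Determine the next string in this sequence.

9599

Treat 9955 as a base-2 numeral over the given alphabet and add one, carrying through any trailing 5's.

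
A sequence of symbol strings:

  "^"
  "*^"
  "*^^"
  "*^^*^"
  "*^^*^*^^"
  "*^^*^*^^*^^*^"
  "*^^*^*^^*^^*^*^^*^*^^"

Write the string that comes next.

*^^*^*^^*^^*^*^^*^*^^*^^*^*^^*^^*^

Each term (from the third on) is the previous term followed by the one before it: term 3 = *^·^ = *^^.
Continuing: *^^*^*^^*^^*^*^^*^*^^ · *^^*^*^^*^^*^ gives term 8.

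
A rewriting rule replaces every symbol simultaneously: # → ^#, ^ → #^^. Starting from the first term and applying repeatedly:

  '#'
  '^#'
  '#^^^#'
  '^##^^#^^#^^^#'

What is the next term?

#^^^#^##^^#^^^##^^#^^^##^^#^^#^^^#

φ(^##^^#^^#^^^#) expands symbol-by-symbol to #^^ ^# ^# #^^ #^^ ^# #^^ #^^ ^# #^^ #^^ #^^ ^#; joining the 13 pieces gives the next term.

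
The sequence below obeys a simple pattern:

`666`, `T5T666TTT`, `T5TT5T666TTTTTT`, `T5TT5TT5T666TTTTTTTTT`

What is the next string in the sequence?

Every step adds T5T to the front and TTT to the end of the previous string.
Applying this once more to T5TT5TT5T666TTTTTTTTT:

T5TT5TT5TT5T666TTTTTTTTTTTT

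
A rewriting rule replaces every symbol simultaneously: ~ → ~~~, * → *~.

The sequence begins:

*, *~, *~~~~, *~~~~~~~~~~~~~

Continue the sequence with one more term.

Applying the rule to each of the 14 symbols of *~~~~~~~~~~~~~ gives the pieces *~ ~~~ ~~~ ~~~ ~~~ ~~~ ~~~ ~~~ ~~~ ~~~ ~~~ ~~~ ~~~ ~~~, which concatenate to the answer.

*~~~~~~~~~~~~~~~~~~~~~~~~~~~~~~~~~~~~~~~~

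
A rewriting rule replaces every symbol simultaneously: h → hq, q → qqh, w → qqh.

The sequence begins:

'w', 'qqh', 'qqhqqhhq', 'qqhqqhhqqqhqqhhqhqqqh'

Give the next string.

Applying the rule to each of the 21 symbols of qqhqqhhqqqhqqhhqhqqqh gives the pieces qqh qqh hq qqh qqh hq hq qqh qqh qqh hq qqh qqh hq hq qqh hq qqh qqh qqh hq, which concatenate to the answer.

qqhqqhhqqqhqqhhqhqqqhqqhqqhhqqqhqqhhqhqqqhhqqqhqqhqqhhq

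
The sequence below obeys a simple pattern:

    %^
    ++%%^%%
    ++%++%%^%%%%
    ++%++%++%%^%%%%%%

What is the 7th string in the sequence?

Each term wraps the previous one in ++% on the left and %% on the right.
From ++%++%++%%^%%%%%%, 3 further steps: ++%++%++%%^%%%%%% → ++%++%++%++%%^%%%%%%%% → ++%++%++%++%++%%^%%%%%%%%%% → (answer).

++%++%++%++%++%++%%^%%%%%%%%%%%%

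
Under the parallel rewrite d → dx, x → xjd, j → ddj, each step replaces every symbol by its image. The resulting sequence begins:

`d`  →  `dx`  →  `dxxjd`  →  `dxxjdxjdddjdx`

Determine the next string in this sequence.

Rewriting the 13 symbols of dxxjdxjdddjdx one by one yields dx xjd xjd ddj dx xjd ddj dx dx dx ddj dx xjd; concatenated:

dxxjdxjdddjdxxjdddjdxdxdxddjdxxjd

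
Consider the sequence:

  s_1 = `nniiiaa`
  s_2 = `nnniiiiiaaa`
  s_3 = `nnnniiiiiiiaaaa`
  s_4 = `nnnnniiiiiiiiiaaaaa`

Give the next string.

Each string has the form n^{n+1} i^{2n+1} a^{n+1} (n = 1, 2, …).
At n = 5 the blocks have lengths 6, 11, 6.

nnnnnniiiiiiiiiiiaaaaaa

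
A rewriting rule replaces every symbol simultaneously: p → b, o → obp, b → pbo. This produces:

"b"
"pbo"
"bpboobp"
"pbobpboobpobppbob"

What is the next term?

Rewriting the 17 symbols of pbobpboobpobppbob one by one yields b pbo obp pbo b pbo obp obp pbo b obp pbo b b pbo obp pbo; concatenated:

bpboobppbobpboobpobppbobobppbobbpboobppbo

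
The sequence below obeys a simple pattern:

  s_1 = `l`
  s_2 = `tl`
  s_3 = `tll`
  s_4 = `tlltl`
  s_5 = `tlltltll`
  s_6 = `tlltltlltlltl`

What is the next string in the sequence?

From term 3 onward, concatenate the last term with the second-to-last: tl·l = tll, tll·tl = tlltl, …
Continuing: tlltltlltlltl · tlltltll gives term 7.

tlltltlltlltltlltltll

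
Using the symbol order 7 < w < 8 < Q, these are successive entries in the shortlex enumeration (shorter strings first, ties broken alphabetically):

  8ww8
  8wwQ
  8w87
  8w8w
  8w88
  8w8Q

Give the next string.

Find the rightmost character of 8w8Q below Q, bump it to the next letter, and reset everything to its right to 7.

8wQ7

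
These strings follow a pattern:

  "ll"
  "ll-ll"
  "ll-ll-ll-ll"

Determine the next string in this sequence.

ll-ll-ll-ll-ll-ll-ll-ll

Every step duplicates the string with '-' between the halves.
So the next term is two copies of ll-ll-ll-ll with '-' between the halves.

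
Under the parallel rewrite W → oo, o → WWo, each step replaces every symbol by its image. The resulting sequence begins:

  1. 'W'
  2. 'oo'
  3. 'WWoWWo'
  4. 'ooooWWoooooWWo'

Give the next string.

Replace each of the 14 characters of ooooWWoooooWWo in place — WWo WWo WWo WWo oo oo WWo WWo WWo WWo WWo oo oo WWo — and concatenate.

WWoWWoWWoWWoooooWWoWWoWWoWWoWWoooooWWo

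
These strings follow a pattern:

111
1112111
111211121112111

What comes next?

Every step duplicates the string with '2' between the halves.
So the next term is two copies of 111211121112111 with '2' between the halves.

1112111211121112111211121112111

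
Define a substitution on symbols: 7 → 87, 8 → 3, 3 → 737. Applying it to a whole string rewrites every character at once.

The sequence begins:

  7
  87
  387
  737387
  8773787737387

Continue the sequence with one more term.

Replace each of the 13 characters of 8773787737387 in place — 3 87 87 737 87 3 87 87 737 87 737 3 87 — and concatenate.

38787737873878773787737387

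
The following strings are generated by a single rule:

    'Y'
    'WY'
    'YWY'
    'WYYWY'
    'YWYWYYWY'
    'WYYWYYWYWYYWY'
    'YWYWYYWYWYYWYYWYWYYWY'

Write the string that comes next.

WYYWYYWYWYYWYYWYWYYWYWYYWYYWYWYYWY

This is a Fibonacci-style word recurrence s(k) = s(k−2)·s(k−1): e.g. Y·WY = YWY.
So term 8 is WYYWYYWYWYYWY·YWYWYYWYWYYWYYWYWYYWY.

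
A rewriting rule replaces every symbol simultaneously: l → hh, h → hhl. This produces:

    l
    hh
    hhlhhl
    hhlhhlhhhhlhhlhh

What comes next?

hhlhhlhhhhlhhlhhhhlhhlhhlhhlhhhhlhhlhhhhlhhl

Applying the rule to each of the 16 symbols of hhlhhlhhhhlhhlhh gives the pieces hhl hhl hh hhl hhl hh hhl hhl hhl hhl hh hhl hhl hh hhl hhl, which concatenate to the answer.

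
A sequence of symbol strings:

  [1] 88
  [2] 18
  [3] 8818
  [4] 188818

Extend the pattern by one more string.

8818188818

This is a Fibonacci-style word recurrence s(k) = s(k−2)·s(k−1): e.g. 88·18 = 8818.
So term 5 is 8818·188818.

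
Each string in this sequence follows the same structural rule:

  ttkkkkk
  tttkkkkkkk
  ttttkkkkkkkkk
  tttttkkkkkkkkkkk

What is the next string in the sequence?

Each string has the form t^{n} k^{2n+1}, where the shown terms are n = 2, 3, 4, 5.
For the next term, n = 6, so the run lengths are 6, 13.

ttttttkkkkkkkkkkkkk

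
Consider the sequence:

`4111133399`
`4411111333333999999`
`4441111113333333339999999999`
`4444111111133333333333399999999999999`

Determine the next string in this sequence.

4444411111111333333333333333999999999999999999

Each string has the form 4^{n} 1^{n+3} 3^{3n} 9^{4n-2} (n = 1, 2, …).
Setting n = 5 gives 5, 8, 15, 18 characters in each block.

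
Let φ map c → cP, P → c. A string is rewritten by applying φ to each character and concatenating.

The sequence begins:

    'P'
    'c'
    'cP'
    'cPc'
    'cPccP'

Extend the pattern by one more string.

Apply φ to cPccP symbol by symbol: c→cP, P→c, c→cP, c→cP, P→c; joined: cP c cP cP c.

cPccPcPc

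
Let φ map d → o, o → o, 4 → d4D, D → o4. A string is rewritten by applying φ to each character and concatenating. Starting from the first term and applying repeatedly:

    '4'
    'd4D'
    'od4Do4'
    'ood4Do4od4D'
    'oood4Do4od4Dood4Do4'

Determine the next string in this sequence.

Applying the rule to each of the 19 symbols of oood4Do4od4Dood4Do4 gives the pieces o o o o d4D o4 o d4D o o d4D o4 o o o d4D o4 o d4D, which concatenate to the answer.

ooood4Do4od4Dood4Do4oood4Do4od4D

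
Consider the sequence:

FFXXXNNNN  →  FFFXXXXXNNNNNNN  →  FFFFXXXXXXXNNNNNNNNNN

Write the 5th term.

Term n consists of n+1 F's, followed by 2n+1 X's, followed by 3n+1 N's (n = 1, 2, …).
At n = 5 the blocks have lengths 6, 11, 16.

FFFFFFXXXXXXXXXXXNNNNNNNNNNNNNNNN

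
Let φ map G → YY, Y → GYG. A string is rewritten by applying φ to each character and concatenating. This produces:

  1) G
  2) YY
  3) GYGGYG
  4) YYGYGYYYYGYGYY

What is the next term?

GYGGYGYYGYGYYGYGGYGGYGGYGYYGYGYYGYGGYG

Replace each of the 14 characters of YYGYGYYYYGYGYY in place — GYG GYG YY GYG YY GYG GYG GYG GYG YY GYG YY GYG GYG — and concatenate.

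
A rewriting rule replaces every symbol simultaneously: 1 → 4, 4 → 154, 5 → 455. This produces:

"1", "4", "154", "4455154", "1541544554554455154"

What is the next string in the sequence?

Rewriting the 19 symbols of 1541544554554455154 one by one yields 4 455 154 4 455 154 154 455 455 154 455 455 154 154 455 455 4 455 154; concatenated:

445515444551541544554551544554551541544554554455154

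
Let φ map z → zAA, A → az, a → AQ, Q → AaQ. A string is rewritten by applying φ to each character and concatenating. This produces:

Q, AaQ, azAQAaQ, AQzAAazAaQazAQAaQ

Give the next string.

φ(AQzAAazAaQazAQAaQ) expands symbol-by-symbol to az AaQ zAA az az AQ zAA az AQ AaQ AQ zAA az AaQ az AQ AaQ; joining the 17 pieces gives the next term.

azAaQzAAazazAQzAAazAQAaQAQzAAazAaQazAQAaQ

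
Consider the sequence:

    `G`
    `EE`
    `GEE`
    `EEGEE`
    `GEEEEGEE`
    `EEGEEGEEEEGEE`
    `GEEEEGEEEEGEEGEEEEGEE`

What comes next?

EEGEEGEEEEGEEGEEEEGEEEEGEEGEEEEGEE

This is a Fibonacci-style word recurrence s(k) = s(k−2)·s(k−1): e.g. G·EE = GEE.
The next term joins EEGEEGEEEEGEE and GEEEEGEEEEGEEGEEEEGEE.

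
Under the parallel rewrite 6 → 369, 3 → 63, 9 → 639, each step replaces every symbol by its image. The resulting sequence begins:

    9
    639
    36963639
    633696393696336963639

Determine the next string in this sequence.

Applying the rule to each of the 21 symbols of 633696393696336963639 gives the pieces 369 63 63 369 639 369 63 639 63 369 639 369 63 63 369 639 369 63 369 63 639, which concatenate to the answer.

3696363369639369636396336963936963633696393696336963639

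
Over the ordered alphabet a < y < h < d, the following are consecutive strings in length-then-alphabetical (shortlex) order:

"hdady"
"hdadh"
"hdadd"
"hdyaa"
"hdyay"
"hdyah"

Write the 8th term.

Stepping forward 2 times from hdyah: hdyah → hdyad, then the target.

hdyya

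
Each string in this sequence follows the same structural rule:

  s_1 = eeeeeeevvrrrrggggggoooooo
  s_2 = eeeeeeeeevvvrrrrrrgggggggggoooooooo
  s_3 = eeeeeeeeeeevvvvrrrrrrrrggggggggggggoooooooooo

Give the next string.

Each string has the form e^{2n+3} v^{n} r^{2n} g^{3n} o^{2n+2}, where the shown terms are n = 2, 3, 4.
At n = 5 the blocks have lengths 13, 5, 10, 15, 12.

eeeeeeeeeeeeevvvvvrrrrrrrrrrgggggggggggggggoooooooooooo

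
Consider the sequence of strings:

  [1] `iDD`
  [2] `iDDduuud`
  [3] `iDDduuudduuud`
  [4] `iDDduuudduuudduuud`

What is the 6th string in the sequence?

iDDduuudduuudduuudduuudduuud

Each term is the previous one with duuud appended.
From iDDduuudduuudduuud, 2 further steps: iDDduuudduuudduuud → iDDduuudduuudduuudduuud → (answer).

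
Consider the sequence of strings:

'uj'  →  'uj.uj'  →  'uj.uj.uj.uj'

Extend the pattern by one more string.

Each string is two copies of the previous one joined by '.'.
Doubling uj.uj.uj.uj with '.' between the halves:

uj.uj.uj.uj.uj.uj.uj.uj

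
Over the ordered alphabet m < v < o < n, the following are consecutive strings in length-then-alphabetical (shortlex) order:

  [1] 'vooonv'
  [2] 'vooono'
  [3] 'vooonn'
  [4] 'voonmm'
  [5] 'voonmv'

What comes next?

The successor of voonmv increments the rightmost position that isn't already n and resets every position after it to m.

voonmo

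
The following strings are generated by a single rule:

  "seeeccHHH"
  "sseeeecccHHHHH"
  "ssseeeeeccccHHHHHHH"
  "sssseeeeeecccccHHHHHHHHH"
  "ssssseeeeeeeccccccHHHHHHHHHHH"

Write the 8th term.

Term n consists of n s's, followed by n+2 e's, followed by n+1 c's, followed by 2n+1 H's (n = 1, 2, …).
At n = 8 the blocks have lengths 8, 10, 9, 17.

sssssssseeeeeeeeeecccccccccHHHHHHHHHHHHHHHHH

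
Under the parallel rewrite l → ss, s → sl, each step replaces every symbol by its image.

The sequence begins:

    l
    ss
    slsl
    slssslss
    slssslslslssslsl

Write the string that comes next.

Applying the rule to each of the 16 symbols of slssslslslssslsl gives the pieces sl ss sl sl sl ss sl ss sl ss sl sl sl ss sl ss, which concatenate to the answer.

slssslslslssslssslssslslslssslss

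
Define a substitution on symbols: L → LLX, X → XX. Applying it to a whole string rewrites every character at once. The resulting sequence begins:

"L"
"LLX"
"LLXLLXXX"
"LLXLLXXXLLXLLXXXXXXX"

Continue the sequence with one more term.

Rewriting the 20 symbols of LLXLLXXXLLXLLXXXXXXX one by one yields LLX LLX XX LLX LLX XX XX XX LLX LLX XX LLX LLX XX XX XX XX XX XX XX; concatenated:

LLXLLXXXLLXLLXXXXXXXLLXLLXXXLLXLLXXXXXXXXXXXXXXX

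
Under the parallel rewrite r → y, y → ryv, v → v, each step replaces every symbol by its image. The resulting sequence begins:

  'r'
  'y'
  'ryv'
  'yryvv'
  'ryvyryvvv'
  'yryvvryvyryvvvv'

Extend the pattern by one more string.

ryvyryvvvyryvvryvyryvvvvv

Applying the rule to each of the 15 symbols of yryvvryvyryvvvv gives the pieces ryv y ryv v v y ryv v ryv y ryv v v v v, which concatenate to the answer.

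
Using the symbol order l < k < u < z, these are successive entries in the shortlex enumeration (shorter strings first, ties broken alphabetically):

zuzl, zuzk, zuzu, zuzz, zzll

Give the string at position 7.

zzlu

Stepping forward 2 times from zzll: zzll → zzlk, then the target.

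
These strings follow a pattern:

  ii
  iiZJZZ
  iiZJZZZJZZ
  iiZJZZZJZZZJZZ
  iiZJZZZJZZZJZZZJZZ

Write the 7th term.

Each term is the previous one with ZJZZ appended.
From iiZJZZZJZZZJZZZJZZ, 2 further steps: iiZJZZZJZZZJZZZJZZ → iiZJZZZJZZZJZZZJZZZJZZ → (answer).

iiZJZZZJZZZJZZZJZZZJZZZJZZ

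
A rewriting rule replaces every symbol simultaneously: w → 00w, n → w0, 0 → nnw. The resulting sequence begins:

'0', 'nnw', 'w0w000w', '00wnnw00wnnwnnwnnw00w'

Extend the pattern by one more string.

Rewriting the 21 symbols of 00wnnw00wnnwnnwnnw00w one by one yields nnw nnw 00w w0 w0 00w nnw nnw 00w w0 w0 00w w0 w0 00w w0 w0 00w nnw nnw 00w; concatenated:

nnwnnw00ww0w000wnnwnnw00ww0w000ww0w000ww0w000wnnwnnw00w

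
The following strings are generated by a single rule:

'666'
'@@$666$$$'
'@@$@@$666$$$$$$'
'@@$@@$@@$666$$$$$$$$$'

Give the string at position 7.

s(k+1) = @@$·s(k)·$$$, so each term gains @@$ as a prefix and $$$ as a suffix.
From @@$@@$@@$666$$$$$$$$$, 3 further steps: @@$@@$@@$666$$$$$$$$$ → @@$@@$@@$@@$666$$$$$$$$$$$$ → @@$@@$@@$@@$@@$666$$$$$$$$$$$$$$$ → (answer).

@@$@@$@@$@@$@@$@@$666$$$$$$$$$$$$$$$$$$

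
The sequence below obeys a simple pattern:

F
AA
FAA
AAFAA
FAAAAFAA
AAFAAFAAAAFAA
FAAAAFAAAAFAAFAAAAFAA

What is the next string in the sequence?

AAFAAFAAAAFAAFAAAAFAAAAFAAFAAAAFAA

Each term (from the third on) is the two preceding terms concatenated in order: term 3 = F·AA = FAA.
So term 8 is AAFAAFAAAAFAA·FAAAAFAAAAFAAFAAAAFAA.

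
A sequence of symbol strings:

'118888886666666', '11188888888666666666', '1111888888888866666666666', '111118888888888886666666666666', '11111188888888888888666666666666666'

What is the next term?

Each string has the form 1^{n-1} 8^{2n} 6^{2n+1}, where the shown terms are n = 3, 4, 5, 6, 7.
At n = 8 the blocks have lengths 7, 16, 17.

1111111888888888888888866666666666666666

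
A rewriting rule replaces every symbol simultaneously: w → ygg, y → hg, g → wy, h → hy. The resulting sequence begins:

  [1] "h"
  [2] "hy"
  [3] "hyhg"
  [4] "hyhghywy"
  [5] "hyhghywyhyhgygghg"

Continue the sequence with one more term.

hyhghywyhyhgygghghyhghywyhgwywyhywy

φ(hyhghywyhyhgygghg) expands symbol-by-symbol to hy hg hy wy hy hg ygg hg hy hg hy wy hg wy wy hy wy; joining the 17 pieces gives the next term.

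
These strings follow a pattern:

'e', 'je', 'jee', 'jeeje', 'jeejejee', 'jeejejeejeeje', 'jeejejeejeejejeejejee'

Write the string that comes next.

Each term (from the third on) is the previous term followed by the one before it: term 3 = je·e = jee.
So term 8 is jeejejeejeejejeejejee·jeejejeejeeje.

jeejejeejeejejeejejeejeejejeejeeje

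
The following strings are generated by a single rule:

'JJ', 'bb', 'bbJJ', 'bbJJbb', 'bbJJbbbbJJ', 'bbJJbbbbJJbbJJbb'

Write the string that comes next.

bbJJbbbbJJbbJJbbbbJJbbbbJJ

From term 3 onward, concatenate the last term with the second-to-last: bb·JJ = bbJJ, bbJJ·bb = bbJJbb, …
So term 7 is bbJJbbbbJJbbJJbb·bbJJbbbbJJ.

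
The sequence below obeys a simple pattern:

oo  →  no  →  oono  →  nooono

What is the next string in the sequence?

oononooono

Each term (from the third on) is the two preceding terms concatenated in order: term 3 = oo·no = oono.
The next term joins oono and nooono.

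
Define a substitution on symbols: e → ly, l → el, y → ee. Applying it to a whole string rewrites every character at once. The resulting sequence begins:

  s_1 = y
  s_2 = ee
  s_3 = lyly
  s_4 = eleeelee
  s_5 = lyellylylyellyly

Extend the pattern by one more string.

eleelyeleleeeleeeleelyeleleeelee

φ(lyellylylyellyly) expands symbol-by-symbol to el ee ly el el ee el ee el ee ly el el ee el ee; joining the 16 pieces gives the next term.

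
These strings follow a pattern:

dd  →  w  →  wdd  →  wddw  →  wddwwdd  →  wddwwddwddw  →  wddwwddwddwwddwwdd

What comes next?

wddwwddwddwwddwwddwddwwddwddw

From term 3 onward, concatenate the last term with the second-to-last: w·dd = wdd, wdd·w = wddw, …
Continuing: wddwwddwddwwddwwdd · wddwwddwddw gives term 8.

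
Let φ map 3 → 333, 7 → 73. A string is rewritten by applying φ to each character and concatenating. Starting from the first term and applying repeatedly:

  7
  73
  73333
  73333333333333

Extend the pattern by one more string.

Rewriting the 14 symbols of 73333333333333 one by one yields 73 333 333 333 333 333 333 333 333 333 333 333 333 333; concatenated:

73333333333333333333333333333333333333333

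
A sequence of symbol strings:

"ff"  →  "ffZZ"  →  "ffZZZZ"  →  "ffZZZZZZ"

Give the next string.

ffZZZZZZZZ

The strings grow by a fixed suffix ZZ each time.
One more step from ffZZZZZZ gives the answer.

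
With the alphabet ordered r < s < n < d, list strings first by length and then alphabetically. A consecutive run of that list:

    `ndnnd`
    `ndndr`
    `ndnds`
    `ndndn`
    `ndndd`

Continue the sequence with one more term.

The successor of ndndd increments the rightmost position that isn't already d and resets every position after it to r.

nddrr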